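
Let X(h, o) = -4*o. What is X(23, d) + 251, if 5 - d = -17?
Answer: 163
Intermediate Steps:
d = 22 (d = 5 - 1*(-17) = 5 + 17 = 22)
X(23, d) + 251 = -4*22 + 251 = -88 + 251 = 163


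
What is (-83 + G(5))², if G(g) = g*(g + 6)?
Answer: 784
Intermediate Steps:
G(g) = g*(6 + g)
(-83 + G(5))² = (-83 + 5*(6 + 5))² = (-83 + 5*11)² = (-83 + 55)² = (-28)² = 784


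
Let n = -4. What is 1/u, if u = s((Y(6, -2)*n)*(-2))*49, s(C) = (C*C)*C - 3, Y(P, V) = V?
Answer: -1/200851 ≈ -4.9788e-6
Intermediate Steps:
s(C) = -3 + C³ (s(C) = C²*C - 3 = C³ - 3 = -3 + C³)
u = -200851 (u = (-3 + (-2*(-4)*(-2))³)*49 = (-3 + (8*(-2))³)*49 = (-3 + (-16)³)*49 = (-3 - 4096)*49 = -4099*49 = -200851)
1/u = 1/(-200851) = -1/200851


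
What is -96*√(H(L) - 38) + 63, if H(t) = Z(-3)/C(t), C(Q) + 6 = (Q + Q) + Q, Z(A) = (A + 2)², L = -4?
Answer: 63 - 16*I*√1370 ≈ 63.0 - 592.22*I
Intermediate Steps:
Z(A) = (2 + A)²
C(Q) = -6 + 3*Q (C(Q) = -6 + ((Q + Q) + Q) = -6 + (2*Q + Q) = -6 + 3*Q)
H(t) = 1/(-6 + 3*t) (H(t) = (2 - 3)²/(-6 + 3*t) = (-1)²/(-6 + 3*t) = 1/(-6 + 3*t))
-96*√(H(L) - 38) + 63 = -96*√(1/(3*(-2 - 4)) - 38) + 63 = -96*√((⅓)/(-6) - 38) + 63 = -96*√((⅓)*(-⅙) - 38) + 63 = -96*√(-1/18 - 38) + 63 = -16*I*√1370 + 63 = 63 - 16*I*√1370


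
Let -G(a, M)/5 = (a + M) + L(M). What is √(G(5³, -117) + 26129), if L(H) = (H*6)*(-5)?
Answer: √8539 ≈ 92.407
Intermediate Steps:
L(H) = -30*H (L(H) = (6*H)*(-5) = -30*H)
G(a, M) = -5*a + 145*M (G(a, M) = -5*((a + M) - 30*M) = -5*((M + a) - 30*M) = -5*(a - 29*M) = -5*a + 145*M)
√(G(5³, -117) + 26129) = √((-5*5³ + 145*(-117)) + 26129) = √((-5*125 - 16965) + 26129) = √((-625 - 16965) + 26129) = √(-17590 + 26129) = √8539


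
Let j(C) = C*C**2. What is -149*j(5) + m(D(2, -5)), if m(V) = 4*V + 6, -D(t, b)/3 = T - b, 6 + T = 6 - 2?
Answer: -18655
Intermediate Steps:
j(C) = C**3
T = -2 (T = -6 + (6 - 2) = -6 + 4 = -2)
D(t, b) = 6 + 3*b (D(t, b) = -3*(-2 - b) = 6 + 3*b)
m(V) = 6 + 4*V
-149*j(5) + m(D(2, -5)) = -149*5**3 + (6 + 4*(6 + 3*(-5))) = -149*125 + (6 + 4*(6 - 15)) = -18625 + (6 + 4*(-9)) = -18625 + (6 - 36) = -18625 - 30 = -18655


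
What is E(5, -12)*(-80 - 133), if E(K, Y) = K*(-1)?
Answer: 1065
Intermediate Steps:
E(K, Y) = -K
E(5, -12)*(-80 - 133) = (-1*5)*(-80 - 133) = -5*(-213) = 1065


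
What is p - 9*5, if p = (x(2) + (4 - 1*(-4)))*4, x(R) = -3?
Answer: -25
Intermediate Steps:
p = 20 (p = (-3 + (4 - 1*(-4)))*4 = (-3 + (4 + 4))*4 = (-3 + 8)*4 = 5*4 = 20)
p - 9*5 = 20 - 9*5 = 20 - 45 = -25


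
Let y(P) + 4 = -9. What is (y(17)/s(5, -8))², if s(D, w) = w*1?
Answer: 169/64 ≈ 2.6406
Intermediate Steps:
y(P) = -13 (y(P) = -4 - 9 = -13)
s(D, w) = w
(y(17)/s(5, -8))² = (-13/(-8))² = (-13*(-⅛))² = (13/8)² = 169/64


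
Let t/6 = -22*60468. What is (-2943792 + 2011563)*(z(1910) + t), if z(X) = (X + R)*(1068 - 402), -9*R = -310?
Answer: 6233606503704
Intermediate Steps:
R = 310/9 (R = -1/9*(-310) = 310/9 ≈ 34.444)
z(X) = 22940 + 666*X (z(X) = (X + 310/9)*(1068 - 402) = (310/9 + X)*666 = 22940 + 666*X)
t = -7981776 (t = 6*(-22*60468) = 6*(-1330296) = -7981776)
(-2943792 + 2011563)*(z(1910) + t) = (-2943792 + 2011563)*((22940 + 666*1910) - 7981776) = -932229*((22940 + 1272060) - 7981776) = -932229*(1295000 - 7981776) = -932229*(-6686776) = 6233606503704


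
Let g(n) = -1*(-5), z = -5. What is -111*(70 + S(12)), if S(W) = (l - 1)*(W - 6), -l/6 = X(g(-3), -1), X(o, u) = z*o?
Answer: -107004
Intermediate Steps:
g(n) = 5
X(o, u) = -5*o
l = 150 (l = -(-30)*5 = -6*(-25) = 150)
S(W) = -894 + 149*W (S(W) = (150 - 1)*(W - 6) = 149*(-6 + W) = -894 + 149*W)
-111*(70 + S(12)) = -111*(70 + (-894 + 149*12)) = -111*(70 + (-894 + 1788)) = -111*(70 + 894) = -111*964 = -107004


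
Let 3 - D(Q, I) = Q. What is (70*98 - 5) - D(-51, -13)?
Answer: 6801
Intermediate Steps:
D(Q, I) = 3 - Q
(70*98 - 5) - D(-51, -13) = (70*98 - 5) - (3 - 1*(-51)) = (6860 - 5) - (3 + 51) = 6855 - 1*54 = 6855 - 54 = 6801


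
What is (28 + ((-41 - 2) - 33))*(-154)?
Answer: 7392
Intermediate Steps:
(28 + ((-41 - 2) - 33))*(-154) = (28 + (-43 - 33))*(-154) = (28 - 76)*(-154) = -48*(-154) = 7392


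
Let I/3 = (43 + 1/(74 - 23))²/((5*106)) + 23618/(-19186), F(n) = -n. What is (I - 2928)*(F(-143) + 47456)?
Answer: -5782361735025373/41585655 ≈ -1.3905e+8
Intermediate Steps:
I = 282058013/41585655 (I = 3*((43 + 1/(74 - 23))²/((5*106)) + 23618/(-19186)) = 3*((43 + 1/51)²/530 + 23618*(-1/19186)) = 3*((43 + 1/51)²*(1/530) - 11809/9593) = 3*((2194/51)²*(1/530) - 11809/9593) = 3*((4813636/2601)*(1/530) - 11809/9593) = 3*(2406818/689265 - 11809/9593) = 3*(282058013/124756965) = 282058013/41585655 ≈ 6.7826)
(I - 2928)*(F(-143) + 47456) = (282058013/41585655 - 2928)*(-1*(-143) + 47456) = -121480739827*(143 + 47456)/41585655 = -121480739827/41585655*47599 = -5782361735025373/41585655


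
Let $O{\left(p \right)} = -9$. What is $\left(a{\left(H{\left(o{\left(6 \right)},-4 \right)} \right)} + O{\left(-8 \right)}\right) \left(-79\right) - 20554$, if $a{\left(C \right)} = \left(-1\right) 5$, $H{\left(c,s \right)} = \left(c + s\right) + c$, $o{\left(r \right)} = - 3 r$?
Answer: $-19448$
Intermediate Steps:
$H{\left(c,s \right)} = s + 2 c$
$a{\left(C \right)} = -5$
$\left(a{\left(H{\left(o{\left(6 \right)},-4 \right)} \right)} + O{\left(-8 \right)}\right) \left(-79\right) - 20554 = \left(-5 - 9\right) \left(-79\right) - 20554 = \left(-14\right) \left(-79\right) - 20554 = 1106 - 20554 = -19448$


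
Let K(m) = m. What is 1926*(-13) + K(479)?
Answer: -24559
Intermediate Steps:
1926*(-13) + K(479) = 1926*(-13) + 479 = -25038 + 479 = -24559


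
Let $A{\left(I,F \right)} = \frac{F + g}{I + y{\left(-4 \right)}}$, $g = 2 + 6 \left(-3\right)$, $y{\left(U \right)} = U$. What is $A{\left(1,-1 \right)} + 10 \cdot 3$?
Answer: $\frac{107}{3} \approx 35.667$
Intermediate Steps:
$g = -16$ ($g = 2 - 18 = -16$)
$A{\left(I,F \right)} = \frac{-16 + F}{-4 + I}$ ($A{\left(I,F \right)} = \frac{F - 16}{I - 4} = \frac{-16 + F}{-4 + I}$)
$A{\left(1,-1 \right)} + 10 \cdot 3 = \frac{-16 - 1}{-4 + 1} + 10 \cdot 3 = \frac{1}{-3} \left(-17\right) + 30 = \left(- \frac{1}{3}\right) \left(-17\right) + 30 = \frac{17}{3} + 30 = \frac{107}{3}$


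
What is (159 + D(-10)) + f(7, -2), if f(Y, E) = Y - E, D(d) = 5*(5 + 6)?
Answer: 223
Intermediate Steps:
D(d) = 55 (D(d) = 5*11 = 55)
(159 + D(-10)) + f(7, -2) = (159 + 55) + (7 - 1*(-2)) = 214 + (7 + 2) = 214 + 9 = 223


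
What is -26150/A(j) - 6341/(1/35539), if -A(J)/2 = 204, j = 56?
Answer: -45971957921/204 ≈ -2.2535e+8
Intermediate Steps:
A(J) = -408 (A(J) = -2*204 = -408)
-26150/A(j) - 6341/(1/35539) = -26150/(-408) - 6341/(1/35539) = -26150*(-1/408) - 6341/1/35539 = 13075/204 - 6341*35539 = 13075/204 - 225352799 = -45971957921/204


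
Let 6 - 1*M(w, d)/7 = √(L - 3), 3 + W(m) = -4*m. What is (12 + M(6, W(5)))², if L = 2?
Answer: 2867 - 756*I ≈ 2867.0 - 756.0*I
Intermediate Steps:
W(m) = -3 - 4*m
M(w, d) = 42 - 7*I (M(w, d) = 42 - 7*√(2 - 3) = 42 - 7*I)
(12 + M(6, W(5)))² = (12 + (42 - 7*I))² = (54 - 7*I)²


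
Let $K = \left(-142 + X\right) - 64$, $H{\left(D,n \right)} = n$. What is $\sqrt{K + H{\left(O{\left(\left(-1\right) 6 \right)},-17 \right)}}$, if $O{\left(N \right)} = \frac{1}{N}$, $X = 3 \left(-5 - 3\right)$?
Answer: $i \sqrt{247} \approx 15.716 i$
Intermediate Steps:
$X = -24$ ($X = 3 \left(-8\right) = -24$)
$K = -230$ ($K = \left(-142 - 24\right) - 64 = -166 - 64 = -230$)
$\sqrt{K + H{\left(O{\left(\left(-1\right) 6 \right)},-17 \right)}} = \sqrt{-230 - 17} = \sqrt{-247} = i \sqrt{247}$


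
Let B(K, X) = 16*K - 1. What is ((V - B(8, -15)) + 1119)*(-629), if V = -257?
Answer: -462315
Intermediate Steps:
B(K, X) = -1 + 16*K
((V - B(8, -15)) + 1119)*(-629) = ((-257 - (-1 + 16*8)) + 1119)*(-629) = ((-257 - (-1 + 128)) + 1119)*(-629) = ((-257 - 1*127) + 1119)*(-629) = ((-257 - 127) + 1119)*(-629) = (-384 + 1119)*(-629) = 735*(-629) = -462315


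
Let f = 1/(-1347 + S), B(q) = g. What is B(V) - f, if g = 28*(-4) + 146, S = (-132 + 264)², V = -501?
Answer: 546617/16077 ≈ 34.000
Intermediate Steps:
S = 17424 (S = 132² = 17424)
g = 34 (g = -112 + 146 = 34)
B(q) = 34
f = 1/16077 (f = 1/(-1347 + 17424) = 1/16077 ≈ 6.2201e-5)
B(V) - f = 34 - 1*1/16077 = 34 - 1/16077 = 546617/16077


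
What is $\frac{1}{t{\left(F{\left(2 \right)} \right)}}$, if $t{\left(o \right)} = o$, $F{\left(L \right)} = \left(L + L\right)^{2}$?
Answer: $\frac{1}{16} \approx 0.0625$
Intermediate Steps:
$F{\left(L \right)} = 4 L^{2}$ ($F{\left(L \right)} = \left(2 L\right)^{2} = 4 L^{2}$)
$\frac{1}{t{\left(F{\left(2 \right)} \right)}} = \frac{1}{4 \cdot 2^{2}} = \frac{1}{4 \cdot 4} = \frac{1}{16}$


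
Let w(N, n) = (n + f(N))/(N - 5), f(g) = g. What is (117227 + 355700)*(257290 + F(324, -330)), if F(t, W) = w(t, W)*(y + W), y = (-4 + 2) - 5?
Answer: 38816680976164/319 ≈ 1.2168e+11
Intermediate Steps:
y = -7 (y = -2 - 5 = -7)
w(N, n) = (N + n)/(-5 + N) (w(N, n) = (n + N)/(N - 5) = (N + n)/(-5 + N))
F(t, W) = (-7 + W)*(W + t)/(-5 + t) (F(t, W) = ((t + W)/(-5 + t))*(-7 + W) = ((W + t)/(-5 + t))*(-7 + W) = (-7 + W)*(W + t)/(-5 + t))
(117227 + 355700)*(257290 + F(324, -330)) = (117227 + 355700)*(257290 + (-7 - 330)*(-330 + 324)/(-5 + 324)) = 472927*(257290 - 337*(-6)/319) = 472927*(257290 + (1/319)*(-337)*(-6)) = 472927*(257290 + 2022/319) = 472927*(82077532/319) = 38816680976164/319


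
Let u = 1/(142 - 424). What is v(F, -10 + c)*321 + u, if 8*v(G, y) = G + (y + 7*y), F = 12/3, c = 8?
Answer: -67892/141 ≈ -481.50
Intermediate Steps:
u = -1/282 (u = 1/(-282) = -1/282 ≈ -0.0035461)
F = 4 (F = 12*(⅓) = 4)
v(G, y) = y + G/8 (v(G, y) = (G + (y + 7*y))/8 = (G + 8*y)/8 = y + G/8)
v(F, -10 + c)*321 + u = ((-10 + 8) + (⅛)*4)*321 - 1/282 = (-2 + ½)*321 - 1/282 = -3/2*321 - 1/282 = -963/2 - 1/282 = -67892/141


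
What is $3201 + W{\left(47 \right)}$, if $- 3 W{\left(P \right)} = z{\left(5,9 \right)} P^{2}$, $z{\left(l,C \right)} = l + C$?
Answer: $- \frac{21323}{3} \approx -7107.7$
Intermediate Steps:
$z{\left(l,C \right)} = C + l$
$W{\left(P \right)} = - \frac{14 P^{2}}{3}$ ($W{\left(P \right)} = - \frac{\left(9 + 5\right) P^{2}}{3} = - \frac{14 P^{2}}{3}$)
$3201 + W{\left(47 \right)} = 3201 - \frac{14 \cdot 47^{2}}{3} = 3201 - \frac{30926}{3} = - \frac{21323}{3}$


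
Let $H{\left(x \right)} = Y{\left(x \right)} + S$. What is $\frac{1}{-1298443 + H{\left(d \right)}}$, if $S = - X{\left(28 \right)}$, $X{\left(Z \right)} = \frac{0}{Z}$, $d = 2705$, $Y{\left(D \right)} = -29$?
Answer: $- \frac{1}{1298472} \approx -7.7014 \cdot 10^{-7}$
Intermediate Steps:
$X{\left(Z \right)} = 0$
$S = 0$ ($S = \left(-1\right) 0 = 0$)
$H{\left(x \right)} = -29$ ($H{\left(x \right)} = -29 + 0 = -29$)
$\frac{1}{-1298443 + H{\left(d \right)}} = \frac{1}{-1298443 - 29} = \frac{1}{-1298472} = - \frac{1}{1298472}$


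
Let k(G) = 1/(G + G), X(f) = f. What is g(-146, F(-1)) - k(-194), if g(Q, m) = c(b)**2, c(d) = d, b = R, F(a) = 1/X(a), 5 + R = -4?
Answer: 31429/388 ≈ 81.003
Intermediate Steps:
R = -9 (R = -5 - 4 = -9)
F(a) = 1/a
b = -9
g(Q, m) = 81 (g(Q, m) = (-9)**2 = 81)
k(G) = 1/(2*G)
g(-146, F(-1)) - k(-194) = 81 - 1/(2*(-194)) = 81 - (-1)/(2*194) = 81 - 1*(-1/388) = 81 + 1/388 = 31429/388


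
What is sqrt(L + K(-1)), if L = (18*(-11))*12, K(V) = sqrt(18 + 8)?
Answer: sqrt(-2376 + sqrt(26)) ≈ 48.692*I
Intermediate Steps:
K(V) = sqrt(26)
L = -2376 (L = -198*12 = -2376)
sqrt(L + K(-1)) = sqrt(-2376 + sqrt(26))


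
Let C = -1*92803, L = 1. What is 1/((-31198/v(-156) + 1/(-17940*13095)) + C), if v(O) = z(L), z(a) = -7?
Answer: -1644470100/145282590378907 ≈ -1.1319e-5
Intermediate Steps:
v(O) = -7
C = -92803
1/((-31198/v(-156) + 1/(-17940*13095)) + C) = 1/((-31198/(-7) + 1/(-17940*13095)) - 92803) = 1/((-31198*(-⅐) - 1/17940*1/13095) - 92803) = 1/((31198/7 - 1/234924300) - 92803) = 1/(7329168311393/1644470100 - 92803) = 1/(-145282590378907/1644470100) = -1644470100/145282590378907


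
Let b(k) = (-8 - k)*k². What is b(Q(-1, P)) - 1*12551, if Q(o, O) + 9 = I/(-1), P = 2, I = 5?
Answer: -11375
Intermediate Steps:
Q(o, O) = -14 (Q(o, O) = -9 + 5/(-1) = -9 + 5*(-1) = -9 - 5 = -14)
b(k) = k²*(-8 - k)
b(Q(-1, P)) - 1*12551 = (-14)²*(-8 - 1*(-14)) - 1*12551 = 196*(-8 + 14) - 12551 = 196*6 - 12551 = 1176 - 12551 = -11375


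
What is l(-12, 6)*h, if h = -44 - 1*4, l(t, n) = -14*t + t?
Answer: -7488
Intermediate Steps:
l(t, n) = -13*t
h = -48 (h = -44 - 4 = -48)
l(-12, 6)*h = -13*(-12)*(-48) = 156*(-48) = -7488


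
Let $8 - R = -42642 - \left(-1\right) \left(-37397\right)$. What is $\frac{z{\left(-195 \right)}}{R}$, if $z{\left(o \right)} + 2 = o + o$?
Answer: $- \frac{392}{80047} \approx -0.0048971$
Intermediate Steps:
$z{\left(o \right)} = -2 + 2 o$ ($z{\left(o \right)} = -2 + \left(o + o\right) = -2 + 2 o$)
$R = 80047$ ($R = 8 - \left(-42642 - \left(-1\right) \left(-37397\right)\right) = 8 - \left(-42642 - 37397\right) = 8 - -80039 = 8 + 80039 = 80047$)
$\frac{z{\left(-195 \right)}}{R} = \frac{-2 + 2 \left(-195\right)}{80047} = \left(-2 - 390\right) \frac{1}{80047} = \left(-392\right) \frac{1}{80047} = - \frac{392}{80047}$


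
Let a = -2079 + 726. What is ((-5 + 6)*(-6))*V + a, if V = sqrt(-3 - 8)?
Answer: -1353 - 6*I*sqrt(11) ≈ -1353.0 - 19.9*I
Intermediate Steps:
a = -1353
V = I*sqrt(11) (V = sqrt(-11) = I*sqrt(11) ≈ 3.3166*I)
((-5 + 6)*(-6))*V + a = ((-5 + 6)*(-6))*(I*sqrt(11)) - 1353 = (1*(-6))*(I*sqrt(11)) - 1353 = -6*I*sqrt(11) - 1353 = -1353 - 6*I*sqrt(11)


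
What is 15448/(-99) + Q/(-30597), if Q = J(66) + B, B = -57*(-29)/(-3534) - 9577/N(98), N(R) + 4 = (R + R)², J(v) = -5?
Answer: -5685177213047/36434050884 ≈ -156.04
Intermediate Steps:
N(R) = -4 + 4*R² (N(R) = -4 + (R + R)² = -4 + (2*R)² = -4 + 4*R²)
B = -853861/1190772 (B = -57*(-29)/(-3534) - 9577/(-4 + 4*98²) = 1653*(-1/3534) - 9577/(-4 + 4*9604) = -29/62 - 9577/(-4 + 38416) = -29/62 - 9577/38412 = -853861/1190772 ≈ -0.71706)
Q = -6807721/1190772 (Q = -5 - 853861/1190772 = -6807721/1190772 ≈ -5.7171)
15448/(-99) + Q/(-30597) = 15448/(-99) - 6807721/1190772/(-30597) = 15448*(-1/99) - 6807721/1190772*(-1/30597) = -15448/99 + 6807721/36434050884 = -5685177213047/36434050884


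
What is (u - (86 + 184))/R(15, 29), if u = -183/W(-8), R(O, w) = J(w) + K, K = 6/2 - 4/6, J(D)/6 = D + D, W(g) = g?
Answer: -5931/8408 ≈ -0.70540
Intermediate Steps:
J(D) = 12*D (J(D) = 6*(D + D) = 6*(2*D) = 12*D)
K = 7/3 (K = 6*(1/2) - 4*1/6 = 3 - 2/3 = 7/3 ≈ 2.3333)
R(O, w) = 7/3 + 12*w (R(O, w) = 12*w + 7/3 = 7/3 + 12*w)
u = 183/8 (u = -183/(-8) = -183*(-1/8) = 183/8 ≈ 22.875)
(u - (86 + 184))/R(15, 29) = (183/8 - (86 + 184))/(7/3 + 12*29) = (183/8 - 1*270)/(7/3 + 348) = (183/8 - 270)/(1051/3) = -1977/8*3/1051 = -5931/8408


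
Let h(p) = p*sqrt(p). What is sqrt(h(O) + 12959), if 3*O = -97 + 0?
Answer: sqrt(116631 - 97*I*sqrt(291))/3 ≈ 113.84 - 0.80751*I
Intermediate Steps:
O = -97/3 (O = (-97 + 0)/3 = (1/3)*(-97) = -97/3 ≈ -32.333)
h(p) = p**(3/2)
sqrt(h(O) + 12959) = sqrt((-97/3)**(3/2) + 12959) = sqrt(-97*I*sqrt(291)/9 + 12959) = sqrt(12959 - 97*I*sqrt(291)/9)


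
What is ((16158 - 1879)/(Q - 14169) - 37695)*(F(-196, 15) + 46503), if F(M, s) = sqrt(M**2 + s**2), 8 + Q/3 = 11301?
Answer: -3838844201557/2190 - 742954171*sqrt(38641)/19710 ≈ -1.7603e+9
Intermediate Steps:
Q = 33879 (Q = -24 + 3*11301 = -24 + 33903 = 33879)
((16158 - 1879)/(Q - 14169) - 37695)*(F(-196, 15) + 46503) = ((16158 - 1879)/(33879 - 14169) - 37695)*(sqrt((-196)**2 + 15**2) + 46503) = (14279/19710 - 37695)*(sqrt(38416 + 225) + 46503) = (14279*(1/19710) - 37695)*(sqrt(38641) + 46503) = (14279/19710 - 37695)*(46503 + sqrt(38641)) = -742954171*(46503 + sqrt(38641))/19710 = -3838844201557/2190 - 742954171*sqrt(38641)/19710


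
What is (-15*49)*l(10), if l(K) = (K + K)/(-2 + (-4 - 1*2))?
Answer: 3675/2 ≈ 1837.5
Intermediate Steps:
l(K) = -K/4 (l(K) = (2*K)/(-2 + (-4 - 2)) = (2*K)/(-2 - 6) = (2*K)/(-8) = (2*K)*(-1/8) = -K/4)
(-15*49)*l(10) = (-15*49)*(-1/4*10) = -735*(-5/2) = 3675/2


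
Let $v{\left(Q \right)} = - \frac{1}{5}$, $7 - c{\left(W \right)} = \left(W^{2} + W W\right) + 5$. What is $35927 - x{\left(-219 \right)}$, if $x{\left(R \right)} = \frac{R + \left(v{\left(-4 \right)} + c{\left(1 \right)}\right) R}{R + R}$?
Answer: $\frac{179633}{5} \approx 35927.0$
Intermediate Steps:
$c{\left(W \right)} = 2 - 2 W^{2}$ ($c{\left(W \right)} = 7 - \left(\left(W^{2} + W W\right) + 5\right) = 7 - \left(\left(W^{2} + W^{2}\right) + 5\right) = 7 - \left(2 W^{2} + 5\right) = 7 - \left(5 + 2 W^{2}\right) = 2 - 2 W^{2}$)
$v{\left(Q \right)} = - \frac{1}{5}$ ($v{\left(Q \right)} = \left(-1\right) \frac{1}{5} = - \frac{1}{5}$)
$x{\left(R \right)} = \frac{2}{5}$ ($x{\left(R \right)} = \frac{R + \left(- \frac{1}{5} + \left(2 - 2 \cdot 1^{2}\right)\right) R}{R + R} = \frac{R + \left(- \frac{1}{5} + \left(2 - 2\right)\right) R}{2 R} = \left(R + \left(- \frac{1}{5} + \left(2 - 2\right)\right) R\right) \frac{1}{2 R} = \left(R + \left(- \frac{1}{5} + 0\right) R\right) \frac{1}{2 R} = \left(R - \frac{R}{5}\right) \frac{1}{2 R} = \frac{4 R}{5} \frac{1}{2 R} = \frac{2}{5}$)
$35927 - x{\left(-219 \right)} = 35927 - \frac{2}{5} = \frac{179633}{5}$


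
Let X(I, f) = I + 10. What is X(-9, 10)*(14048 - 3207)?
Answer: 10841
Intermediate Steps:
X(I, f) = 10 + I
X(-9, 10)*(14048 - 3207) = (10 - 9)*(14048 - 3207) = 1*10841 = 10841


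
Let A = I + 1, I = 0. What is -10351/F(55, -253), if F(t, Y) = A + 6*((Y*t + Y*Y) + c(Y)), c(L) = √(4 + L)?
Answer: -282831665/8212666199 + 5646*I*√249/8212666199 ≈ -0.034438 + 1.0848e-5*I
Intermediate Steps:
A = 1 (A = 0 + 1 = 1)
F(t, Y) = 1 + 6*Y² + 6*√(4 + Y) + 6*Y*t (F(t, Y) = 1 + 6*((Y*t + Y*Y) + √(4 + Y)) = 1 + 6*((Y*t + Y²) + √(4 + Y)) = 1 + 6*((Y² + Y*t) + √(4 + Y)) = 1 + 6*(Y² + √(4 + Y) + Y*t) = 1 + (6*Y² + 6*√(4 + Y) + 6*Y*t) = 1 + 6*Y² + 6*√(4 + Y) + 6*Y*t)
-10351/F(55, -253) = -10351/(1 + 6*(-253)² + 6*√(4 - 253) + 6*(-253)*55) = -10351/(1 + 6*64009 + 6*√(-249) - 83490) = -10351/(1 + 384054 + 6*(I*√249) - 83490) = -10351/(1 + 384054 + 6*I*√249 - 83490) = -10351/(300565 + 6*I*√249)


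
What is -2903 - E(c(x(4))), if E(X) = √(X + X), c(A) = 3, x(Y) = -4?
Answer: -2903 - √6 ≈ -2905.4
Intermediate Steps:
E(X) = √2*√X (E(X) = √(2*X) = √2*√X)
-2903 - E(c(x(4))) = -2903 - √2*√3 = -2903 - √6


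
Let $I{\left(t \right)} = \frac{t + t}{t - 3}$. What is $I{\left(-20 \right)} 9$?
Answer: $\frac{360}{23} \approx 15.652$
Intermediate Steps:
$I{\left(t \right)} = \frac{2 t}{-3 + t}$
$I{\left(-20 \right)} 9 = 2 \left(-20\right) \frac{1}{-3 - 20} \cdot 9 = 2 \left(-20\right) \frac{1}{-23} \cdot 9 = 2 \left(-20\right) \left(- \frac{1}{23}\right) 9 = \frac{40}{23} \cdot 9 = \frac{360}{23}$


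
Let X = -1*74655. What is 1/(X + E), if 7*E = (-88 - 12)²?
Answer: -7/512585 ≈ -1.3656e-5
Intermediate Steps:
E = 10000/7 (E = (-88 - 12)²/7 = (⅐)*(-100)² = (⅐)*10000 = 10000/7 ≈ 1428.6)
X = -74655
1/(X + E) = 1/(-74655 + 10000/7) = 1/(-512585/7) = -7/512585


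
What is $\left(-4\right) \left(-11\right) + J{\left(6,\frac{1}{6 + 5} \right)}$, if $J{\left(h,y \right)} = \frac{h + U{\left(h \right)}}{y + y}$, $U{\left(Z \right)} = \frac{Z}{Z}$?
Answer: $\frac{165}{2} \approx 82.5$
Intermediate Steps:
$U{\left(Z \right)} = 1$
$J{\left(h,y \right)} = \frac{1 + h}{2 y}$ ($J{\left(h,y \right)} = \frac{h + 1}{y + y} = \frac{1 + h}{2 y}$)
$\left(-4\right) \left(-11\right) + J{\left(6,\frac{1}{6 + 5} \right)} = \left(-4\right) \left(-11\right) + \frac{1 + 6}{2 \frac{1}{6 + 5}} = 44 + \frac{1}{2} \frac{1}{\frac{1}{11}} \cdot 7 = 44 + \frac{1}{2} \cdot 11 \cdot 7 = 44 + \frac{77}{2} = \frac{165}{2}$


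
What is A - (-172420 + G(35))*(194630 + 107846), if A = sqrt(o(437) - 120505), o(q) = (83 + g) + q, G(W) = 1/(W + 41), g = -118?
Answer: 990905250861/19 + I*sqrt(120103) ≈ 5.2153e+10 + 346.56*I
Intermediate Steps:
G(W) = 1/(41 + W)
o(q) = -35 + q (o(q) = (83 - 118) + q = -35 + q)
A = I*sqrt(120103) (A = sqrt((-35 + 437) - 120505) = sqrt(402 - 120505) = sqrt(-120103) = I*sqrt(120103) ≈ 346.56*I)
A - (-172420 + G(35))*(194630 + 107846) = I*sqrt(120103) - (-172420 + 1/(41 + 35))*(194630 + 107846) = I*sqrt(120103) - (-172420 + 1/76)*302476 = I*sqrt(120103) - (-13103919)*302476/76 = I*sqrt(120103) - 1*(-990905250861/19) = I*sqrt(120103) + 990905250861/19 = 990905250861/19 + I*sqrt(120103)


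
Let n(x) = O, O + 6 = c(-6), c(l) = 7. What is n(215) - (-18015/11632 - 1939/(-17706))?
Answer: 251187667/102978096 ≈ 2.4392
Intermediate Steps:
O = 1 (O = -6 + 7 = 1)
n(x) = 1
n(215) - (-18015/11632 - 1939/(-17706)) = 1 - (-18015/11632 - 1939/(-17706)) = 1 - (-18015*1/11632 - 1939*(-1/17706)) = 1 - (-18015/11632 + 1939/17706) = 1 - 1*(-148209571/102978096) = 1 + 148209571/102978096 = 251187667/102978096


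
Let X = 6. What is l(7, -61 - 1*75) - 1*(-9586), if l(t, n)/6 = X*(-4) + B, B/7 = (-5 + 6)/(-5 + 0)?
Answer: 47168/5 ≈ 9433.6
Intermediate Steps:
B = -7/5 (B = 7*((-5 + 6)/(-5 + 0)) = 7*(1/(-5)) = 7*(1*(-1/5)) = 7*(-1/5) = -7/5 ≈ -1.4000)
l(t, n) = -762/5 (l(t, n) = 6*(6*(-4) - 7/5) = 6*(-24 - 7/5) = 6*(-127/5) = -762/5)
l(7, -61 - 1*75) - 1*(-9586) = -762/5 - 1*(-9586) = -762/5 + 9586 = 47168/5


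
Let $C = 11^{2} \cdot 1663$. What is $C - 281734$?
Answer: $-80511$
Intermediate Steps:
$C = 201223$ ($C = 121 \cdot 1663 = 201223$)
$C - 281734 = 201223 - 281734 = -80511$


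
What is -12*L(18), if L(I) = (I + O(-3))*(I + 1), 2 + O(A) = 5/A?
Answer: -3268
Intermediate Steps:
O(A) = -2 + 5/A
L(I) = (1 + I)*(-11/3 + I) (L(I) = (I + (-2 + 5/(-3)))*(I + 1) = (I + (-2 + 5*(-1/3)))*(1 + I) = (I + (-2 - 5/3))*(1 + I) = (I - 11/3)*(1 + I) = (-11/3 + I)*(1 + I) = (1 + I)*(-11/3 + I))
-12*L(18) = -12*(-11/3 + 18**2 - 8/3*18) = -12*(-11/3 + 324 - 48) = -12*817/3 = -3268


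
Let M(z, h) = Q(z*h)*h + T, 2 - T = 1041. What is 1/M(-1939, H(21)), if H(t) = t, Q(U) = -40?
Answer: -1/1879 ≈ -0.00053220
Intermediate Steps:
T = -1039 (T = 2 - 1*1041 = 2 - 1041 = -1039)
M(z, h) = -1039 - 40*h (M(z, h) = -40*h - 1039 = -1039 - 40*h)
1/M(-1939, H(21)) = 1/(-1039 - 40*21) = 1/(-1039 - 840) = 1/(-1879) = -1/1879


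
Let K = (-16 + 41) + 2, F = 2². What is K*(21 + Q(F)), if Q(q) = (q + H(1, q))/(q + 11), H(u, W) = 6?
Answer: 585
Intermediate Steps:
F = 4
Q(q) = (6 + q)/(11 + q) (Q(q) = (q + 6)/(q + 11) = (6 + q)/(11 + q))
K = 27 (K = 25 + 2 = 27)
K*(21 + Q(F)) = 27*(21 + (6 + 4)/(11 + 4)) = 27*(21 + 10/15) = 27*(21 + (1/15)*10) = 27*(21 + ⅔) = 27*(65/3) = 585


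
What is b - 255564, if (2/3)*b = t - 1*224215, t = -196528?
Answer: -1773357/2 ≈ -8.8668e+5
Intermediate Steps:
b = -1262229/2 (b = 3*(-196528 - 1*224215)/2 = 3*(-196528 - 224215)/2 = (3/2)*(-420743) = -1262229/2 ≈ -6.3111e+5)
b - 255564 = -1262229/2 - 255564 = -1773357/2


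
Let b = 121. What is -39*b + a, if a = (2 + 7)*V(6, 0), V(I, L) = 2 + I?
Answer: -4647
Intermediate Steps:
a = 72 (a = (2 + 7)*(2 + 6) = 9*8 = 72)
-39*b + a = -39*121 + 72 = -4719 + 72 = -4647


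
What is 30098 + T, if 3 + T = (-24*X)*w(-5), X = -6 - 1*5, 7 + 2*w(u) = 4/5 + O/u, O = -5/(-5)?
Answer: 146251/5 ≈ 29250.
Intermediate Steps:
O = 1 (O = -5*(-⅕) = 1)
w(u) = -31/10 + 1/(2*u) (w(u) = -7/2 + (4/5 + 1/u)/2 = -7/2 + (4*(⅕) + 1/u)/2 = -7/2 + (⅘ + 1/u)/2 = -7/2 + (⅖ + 1/(2*u)) = -31/10 + 1/(2*u))
X = -11 (X = -6 - 5 = -11)
T = -4239/5 (T = -3 + (-24*(-11))*((⅒)*(5 - 31*(-5))/(-5)) = -3 + 264*((⅒)*(-⅕)*(5 + 155)) = -3 + 264*((⅒)*(-⅕)*160) = -3 + 264*(-16/5) = -3 - 4224/5 = -4239/5 ≈ -847.80)
30098 + T = 30098 - 4239/5 = 146251/5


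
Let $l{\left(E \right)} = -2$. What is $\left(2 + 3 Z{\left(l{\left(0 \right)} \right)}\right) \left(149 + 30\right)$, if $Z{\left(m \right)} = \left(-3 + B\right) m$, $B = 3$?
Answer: $358$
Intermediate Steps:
$Z{\left(m \right)} = 0$ ($Z{\left(m \right)} = \left(-3 + 3\right) m = 0 m = 0$)
$\left(2 + 3 Z{\left(l{\left(0 \right)} \right)}\right) \left(149 + 30\right) = \left(2 + 3 \cdot 0\right) \left(149 + 30\right) = \left(2 + 0\right) 179 = 2 \cdot 179 = 358$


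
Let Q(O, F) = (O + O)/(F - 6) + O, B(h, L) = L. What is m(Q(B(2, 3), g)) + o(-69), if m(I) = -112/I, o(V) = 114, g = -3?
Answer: 66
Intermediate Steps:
Q(O, F) = O + 2*O/(-6 + F) (Q(O, F) = (2*O)/(-6 + F) + O = 2*O/(-6 + F) + O = O + 2*O/(-6 + F))
m(Q(B(2, 3), g)) + o(-69) = -112*(-6 - 3)/(3*(-4 - 3)) + 114 = -112/(3*(-7)/(-9)) + 114 = -112/(3*(-1/9)*(-7)) + 114 = -112/7/3 + 114 = -112*3/7 + 114 = -48 + 114 = 66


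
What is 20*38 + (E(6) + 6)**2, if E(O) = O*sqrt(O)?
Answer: 1012 + 72*sqrt(6) ≈ 1188.4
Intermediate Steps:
E(O) = O**(3/2)
20*38 + (E(6) + 6)**2 = 20*38 + (6**(3/2) + 6)**2 = 760 + (6*sqrt(6) + 6)**2 = 760 + (6 + 6*sqrt(6))**2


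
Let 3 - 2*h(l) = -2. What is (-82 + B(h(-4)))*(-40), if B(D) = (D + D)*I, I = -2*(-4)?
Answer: 1680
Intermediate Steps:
I = 8
h(l) = 5/2 (h(l) = 3/2 - 1/2*(-2) = 3/2 + 1 = 5/2)
B(D) = 16*D (B(D) = (D + D)*8 = (2*D)*8 = 16*D)
(-82 + B(h(-4)))*(-40) = (-82 + 16*(5/2))*(-40) = (-82 + 40)*(-40) = -42*(-40) = 1680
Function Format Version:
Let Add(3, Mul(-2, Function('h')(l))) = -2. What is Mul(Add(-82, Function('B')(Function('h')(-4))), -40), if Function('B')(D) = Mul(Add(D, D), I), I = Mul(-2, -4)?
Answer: 1680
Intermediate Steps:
I = 8
Function('h')(l) = Rational(5, 2) (Function('h')(l) = Add(Rational(3, 2), Mul(Rational(-1, 2), -2)) = Add(Rational(3, 2), 1) = Rational(5, 2))
Function('B')(D) = Mul(16, D) (Function('B')(D) = Mul(Add(D, D), 8) = Mul(Mul(2, D), 8) = Mul(16, D))
Mul(Add(-82, Function('B')(Function('h')(-4))), -40) = Mul(Add(-82, Mul(16, Rational(5, 2))), -40) = Mul(Add(-82, 40), -40) = Mul(-42, -40) = 1680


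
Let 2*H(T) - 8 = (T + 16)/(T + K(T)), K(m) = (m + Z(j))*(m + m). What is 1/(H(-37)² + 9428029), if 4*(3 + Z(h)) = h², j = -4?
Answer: 27604516/260256618168989 ≈ 1.0607e-7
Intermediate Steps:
Z(h) = -3 + h²/4
K(m) = 2*m*(1 + m) (K(m) = (m + (-3 + (¼)*(-4)²))*(m + m) = (m + (-3 + (¼)*16))*(2*m) = (m + (-3 + 4))*(2*m) = (m + 1)*(2*m) = (1 + m)*(2*m) = 2*m*(1 + m))
H(T) = 4 + (16 + T)/(2*(T + 2*T*(1 + T))) (H(T) = 4 + ((T + 16)/(T + 2*T*(1 + T)))/2 = 4 + ((16 + T)/(T + 2*T*(1 + T)))/2 = 4 + (16 + T)/(2*(T + 2*T*(1 + T))))
1/(H(-37)² + 9428029) = 1/(((½)*(16 + 16*(-37)² + 25*(-37))/(-37*(3 + 2*(-37))))² + 9428029) = 1/(((½)*(-1/37)*(16 + 16*1369 - 925)/(3 - 74))² + 9428029) = 1/(((½)*(-1/37)*(16 + 21904 - 925)/(-71))² + 9428029) = 1/(((½)*(-1/37)*(-1/71)*20995)² + 9428029) = 1/((20995/5254)² + 9428029) = 1/(440790025/27604516 + 9428029) = 1/(260256618168989/27604516) = 27604516/260256618168989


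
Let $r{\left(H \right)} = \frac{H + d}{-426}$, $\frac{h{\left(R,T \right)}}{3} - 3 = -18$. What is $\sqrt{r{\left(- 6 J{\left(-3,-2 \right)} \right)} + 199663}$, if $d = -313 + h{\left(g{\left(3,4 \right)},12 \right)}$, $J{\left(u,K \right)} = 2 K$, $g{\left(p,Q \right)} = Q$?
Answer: $\frac{\sqrt{9058546218}}{213} \approx 446.84$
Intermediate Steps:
$h{\left(R,T \right)} = -45$ ($h{\left(R,T \right)} = 9 + 3 \left(-18\right) = 9 - 54 = -45$)
$d = -358$ ($d = -313 - 45 = -358$)
$r{\left(H \right)} = \frac{179}{213} - \frac{H}{426}$ ($r{\left(H \right)} = \frac{H - 358}{-426} = - \frac{-358 + H}{426} = \frac{179}{213} - \frac{H}{426}$)
$\sqrt{r{\left(- 6 J{\left(-3,-2 \right)} \right)} + 199663} = \sqrt{\left(\frac{179}{213} - \frac{\left(-6\right) 2 \left(-2\right)}{426}\right) + 199663} = \sqrt{\left(\frac{179}{213} - \frac{\left(-6\right) \left(-4\right)}{426}\right) + 199663} = \sqrt{\left(\frac{179}{213} - \frac{4}{71}\right) + 199663} = \sqrt{\frac{167}{213} + 199663} = \sqrt{\frac{42528386}{213}} = \frac{\sqrt{9058546218}}{213}$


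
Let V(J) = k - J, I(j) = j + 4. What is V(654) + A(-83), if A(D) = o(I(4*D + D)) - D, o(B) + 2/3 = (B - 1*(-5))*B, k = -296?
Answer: 497995/3 ≈ 1.6600e+5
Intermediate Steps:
I(j) = 4 + j
o(B) = -2/3 + B*(5 + B) (o(B) = -2/3 + (B - 1*(-5))*B = -2/3 + (B + 5)*B = -2/3 + (5 + B)*B = -2/3 + B*(5 + B))
V(J) = -296 - J
A(D) = 58/3 + (4 + 5*D)**2 + 24*D (A(D) = (-2/3 + (4 + (4*D + D))**2 + 5*(4 + (4*D + D))) - D = (-2/3 + (4 + 5*D)**2 + 5*(4 + 5*D)) - D = (-2/3 + (4 + 5*D)**2 + (20 + 25*D)) - D = (58/3 + (4 + 5*D)**2 + 25*D) - D = 58/3 + (4 + 5*D)**2 + 24*D)
V(654) + A(-83) = (-296 - 1*654) + (106/3 + 25*(-83)**2 + 64*(-83)) = (-296 - 654) + (106/3 + 25*6889 - 5312) = -950 + (106/3 + 172225 - 5312) = -950 + 500845/3 = 497995/3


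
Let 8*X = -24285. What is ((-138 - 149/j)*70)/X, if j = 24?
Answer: 48454/14571 ≈ 3.3254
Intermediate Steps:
X = -24285/8 (X = (⅛)*(-24285) = -24285/8 ≈ -3035.6)
((-138 - 149/j)*70)/X = ((-138 - 149/24)*70)/(-24285/8) = ((-138 - 149*1/24)*70)*(-8/24285) = ((-138 - 149/24)*70)*(-8/24285) = -3461/24*70*(-8/24285) = -121135/12*(-8/24285) = 48454/14571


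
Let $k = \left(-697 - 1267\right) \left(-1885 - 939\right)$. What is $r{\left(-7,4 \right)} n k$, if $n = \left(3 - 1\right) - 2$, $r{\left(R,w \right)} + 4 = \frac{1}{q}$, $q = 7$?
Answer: $0$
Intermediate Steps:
$r{\left(R,w \right)} = - \frac{27}{7}$ ($r{\left(R,w \right)} = -4 + \frac{1}{7} = - \frac{27}{7}$)
$n = 0$ ($n = 2 - 2 = 0$)
$k = 5546336$ ($k = \left(-1964\right) \left(-2824\right) = 5546336$)
$r{\left(-7,4 \right)} n k = \left(- \frac{27}{7}\right) 0 \cdot 5546336 = 0 \cdot 5546336 = 0$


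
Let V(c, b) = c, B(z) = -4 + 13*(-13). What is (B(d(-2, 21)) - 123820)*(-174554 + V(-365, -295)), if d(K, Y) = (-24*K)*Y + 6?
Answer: 21688731567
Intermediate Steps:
d(K, Y) = 6 - 24*K*Y (d(K, Y) = -24*K*Y + 6 = 6 - 24*K*Y)
B(z) = -173 (B(z) = -4 - 169 = -173)
(B(d(-2, 21)) - 123820)*(-174554 + V(-365, -295)) = (-173 - 123820)*(-174554 - 365) = -123993*(-174919) = 21688731567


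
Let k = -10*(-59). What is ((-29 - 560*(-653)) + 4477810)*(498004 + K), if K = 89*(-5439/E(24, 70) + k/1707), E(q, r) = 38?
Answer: 2674883221226531/1138 ≈ 2.3505e+12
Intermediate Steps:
k = 590
K = -824313817/64866 (K = 89*(-5439/38 + 590/1707) = 89*(-9261953/64866) = -824313817/64866 ≈ -12708.)
((-29 - 560*(-653)) + 4477810)*(498004 + K) = ((-29 - 560*(-653)) + 4477810)*(498004 - 824313817/64866) = ((-29 + 365680) + 4477810)*(31479213647/64866) = (365651 + 4477810)*(31479213647/64866) = 4843461*(31479213647/64866) = 2674883221226531/1138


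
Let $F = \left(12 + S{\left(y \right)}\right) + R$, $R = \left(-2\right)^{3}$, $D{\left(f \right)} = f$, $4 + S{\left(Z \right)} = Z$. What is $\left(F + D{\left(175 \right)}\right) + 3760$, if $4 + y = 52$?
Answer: $3983$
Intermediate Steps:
$y = 48$ ($y = -4 + 52 = 48$)
$S{\left(Z \right)} = -4 + Z$
$R = -8$
$F = 48$ ($F = \left(12 + \left(-4 + 48\right)\right) - 8 = \left(12 + 44\right) - 8 = 56 - 8 = 48$)
$\left(F + D{\left(175 \right)}\right) + 3760 = \left(48 + 175\right) + 3760 = 223 + 3760 = 3983$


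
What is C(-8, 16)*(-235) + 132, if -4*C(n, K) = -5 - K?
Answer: -4407/4 ≈ -1101.8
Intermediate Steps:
C(n, K) = 5/4 + K/4 (C(n, K) = -(-5 - K)/4 = 5/4 + K/4)
C(-8, 16)*(-235) + 132 = (5/4 + (¼)*16)*(-235) + 132 = (5/4 + 4)*(-235) + 132 = (21/4)*(-235) + 132 = -4935/4 + 132 = -4407/4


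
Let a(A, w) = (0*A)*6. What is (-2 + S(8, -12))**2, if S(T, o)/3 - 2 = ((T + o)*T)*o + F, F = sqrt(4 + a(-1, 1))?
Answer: 1350244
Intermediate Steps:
a(A, w) = 0 (a(A, w) = 0*6 = 0)
F = 2 (F = sqrt(4 + 0) = sqrt(4) = 2)
S(T, o) = 12 + 3*T*o*(T + o) (S(T, o) = 6 + 3*(((T + o)*T)*o + 2) = 6 + 3*((T*(T + o))*o + 2) = 6 + 3*(T*o*(T + o) + 2) = 6 + 3*(2 + T*o*(T + o)) = 6 + (6 + 3*T*o*(T + o)) = 12 + 3*T*o*(T + o))
(-2 + S(8, -12))**2 = (-2 + (12 + 3*8*(-12)**2 + 3*(-12)*8**2))**2 = (-2 + (12 + 3*8*144 + 3*(-12)*64))**2 = (-2 + (12 + 3456 - 2304))**2 = (-2 + 1164)**2 = 1162**2 = 1350244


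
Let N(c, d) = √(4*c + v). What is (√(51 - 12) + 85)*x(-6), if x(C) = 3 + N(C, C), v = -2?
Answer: (3 + I*√26)*(85 + √39) ≈ 273.73 + 465.26*I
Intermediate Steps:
N(c, d) = √(-2 + 4*c) (N(c, d) = √(4*c - 2) = √(-2 + 4*c))
x(C) = 3 + √(-2 + 4*C)
(√(51 - 12) + 85)*x(-6) = (√(51 - 12) + 85)*(3 + √(-2 + 4*(-6))) = (√39 + 85)*(3 + √(-2 - 24)) = (85 + √39)*(3 + √(-26)) = (85 + √39)*(3 + I*√26) = (3 + I*√26)*(85 + √39)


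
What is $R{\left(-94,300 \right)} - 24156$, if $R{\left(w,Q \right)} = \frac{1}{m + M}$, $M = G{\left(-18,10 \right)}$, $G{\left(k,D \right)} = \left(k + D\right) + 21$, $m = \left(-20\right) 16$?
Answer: $- \frac{7415893}{307} \approx -24156.0$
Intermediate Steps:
$m = -320$
$G{\left(k,D \right)} = 21 + D + k$ ($G{\left(k,D \right)} = \left(D + k\right) + 21 = 21 + D + k$)
$M = 13$ ($M = 21 + 10 - 18 = 13$)
$R{\left(w,Q \right)} = - \frac{1}{307}$ ($R{\left(w,Q \right)} = \frac{1}{-320 + 13} = \frac{1}{-307} = - \frac{1}{307}$)
$R{\left(-94,300 \right)} - 24156 = - \frac{1}{307} - 24156 = - \frac{7415893}{307}$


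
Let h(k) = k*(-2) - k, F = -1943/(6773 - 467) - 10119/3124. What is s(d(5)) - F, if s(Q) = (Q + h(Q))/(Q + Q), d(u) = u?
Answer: 25090201/9849972 ≈ 2.5472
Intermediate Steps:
F = -34940173/9849972 (F = -1943/6306 - 10119*1/3124 = -1943*1/6306 - 10119/3124 = -1943/6306 - 10119/3124 = -34940173/9849972 ≈ -3.5472)
h(k) = -3*k (h(k) = -2*k - k = -3*k)
s(Q) = -1 (s(Q) = (Q - 3*Q)/(Q + Q) = (-2*Q)/((2*Q)) = (-2*Q)*(1/(2*Q)) = -1)
s(d(5)) - F = -1 - 1*(-34940173/9849972) = -1 + 34940173/9849972 = 25090201/9849972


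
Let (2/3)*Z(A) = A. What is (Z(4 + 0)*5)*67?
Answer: 2010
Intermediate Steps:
Z(A) = 3*A/2
(Z(4 + 0)*5)*67 = ((3*(4 + 0)/2)*5)*67 = (((3/2)*4)*5)*67 = (6*5)*67 = 30*67 = 2010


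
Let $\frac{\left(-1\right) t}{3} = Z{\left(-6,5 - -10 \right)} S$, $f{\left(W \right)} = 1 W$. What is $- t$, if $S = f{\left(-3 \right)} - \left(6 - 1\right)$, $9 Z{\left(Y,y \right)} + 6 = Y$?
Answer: $32$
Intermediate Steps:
$f{\left(W \right)} = W$
$Z{\left(Y,y \right)} = - \frac{2}{3} + \frac{Y}{9}$
$S = -8$ ($S = -3 - \left(6 - 1\right) = -3 - 5 = -8$)
$t = -32$ ($t = - 3 \left(- \frac{2}{3} + \frac{1}{9} \left(-6\right)\right) \left(-8\right) = - 3 \left(- \frac{2}{3} - \frac{2}{3}\right) \left(-8\right) = - 3 \left(\left(- \frac{4}{3}\right) \left(-8\right)\right) = \left(-3\right) \frac{32}{3} = -32$)
$- t = \left(-1\right) \left(-32\right) = 32$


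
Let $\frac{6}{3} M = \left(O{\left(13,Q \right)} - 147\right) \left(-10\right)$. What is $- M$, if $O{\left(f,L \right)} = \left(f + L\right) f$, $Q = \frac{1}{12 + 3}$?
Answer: $\frac{343}{3} \approx 114.33$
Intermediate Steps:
$Q = \frac{1}{15} \approx 0.066667$
$O{\left(f,L \right)} = f \left(L + f\right)$ ($O{\left(f,L \right)} = \left(L + f\right) f = f \left(L + f\right)$)
$M = - \frac{343}{3}$ ($M = \frac{\left(13 \left(\frac{1}{15} + 13\right) - 147\right) \left(-10\right)}{2} = \frac{\left(13 \cdot \frac{196}{15} - 147\right) \left(-10\right)}{2} = \frac{\left(\frac{2548}{15} - 147\right) \left(-10\right)}{2} = \frac{\frac{343}{15} \left(-10\right)}{2} = \frac{1}{2} \left(- \frac{686}{3}\right) = - \frac{343}{3} \approx -114.33$)
$- M = \left(-1\right) \left(- \frac{343}{3}\right) = \frac{343}{3}$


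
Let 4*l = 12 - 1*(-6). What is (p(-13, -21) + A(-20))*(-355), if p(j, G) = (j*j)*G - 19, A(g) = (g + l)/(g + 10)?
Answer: 5064359/4 ≈ 1.2661e+6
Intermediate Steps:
l = 9/2 (l = (12 - 1*(-6))/4 = (12 + 6)/4 = (¼)*18 = 9/2 ≈ 4.5000)
A(g) = (9/2 + g)/(10 + g) (A(g) = (g + 9/2)/(g + 10) = (9/2 + g)/(10 + g))
p(j, G) = -19 + G*j² (p(j, G) = j²*G - 19 = G*j² - 19 = -19 + G*j²)
(p(-13, -21) + A(-20))*(-355) = ((-19 - 21*(-13)²) + (9/2 - 20)/(10 - 20))*(-355) = ((-19 - 21*169) - 31/2/(-10))*(-355) = ((-19 - 3549) - ⅒*(-31/2))*(-355) = (-3568 + 31/20)*(-355) = -71329/20*(-355) = 5064359/4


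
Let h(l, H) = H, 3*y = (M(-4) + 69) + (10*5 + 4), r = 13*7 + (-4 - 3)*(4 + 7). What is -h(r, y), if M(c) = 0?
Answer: -41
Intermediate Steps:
r = 14 (r = 91 - 7*11 = 91 - 77 = 14)
y = 41 (y = ((0 + 69) + (10*5 + 4))/3 = (69 + (50 + 4))/3 = (69 + 54)/3 = (1/3)*123 = 41)
-h(r, y) = -1*41 = -41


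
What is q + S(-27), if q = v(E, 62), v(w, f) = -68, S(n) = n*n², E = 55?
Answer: -19751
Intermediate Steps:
S(n) = n³
q = -68
q + S(-27) = -68 + (-27)³ = -68 - 19683 = -19751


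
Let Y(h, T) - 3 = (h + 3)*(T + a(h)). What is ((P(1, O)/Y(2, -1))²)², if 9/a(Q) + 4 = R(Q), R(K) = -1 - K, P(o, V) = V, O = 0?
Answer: 0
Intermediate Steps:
a(Q) = 9/(-5 - Q) (a(Q) = 9/(-4 + (-1 - Q)) = 9/(-5 - Q))
Y(h, T) = 3 + (3 + h)*(T - 9/(5 + h)) (Y(h, T) = 3 + (h + 3)*(T - 9/(5 + h)) = 3 + (3 + h)*(T - 9/(5 + h)))
((P(1, O)/Y(2, -1))²)² = ((0/(((-27 - 9*2 + (5 + 2)*(3 + 3*(-1) - 1*2))/(5 + 2))))²)² = ((0/(((-27 - 18 + 7*(3 - 3 - 2))/7)))²)² = ((0/(((-27 - 18 + 7*(-2))/7)))²)² = ((0/(((-27 - 18 - 14)/7)))²)² = ((0/(((⅐)*(-59))))²)² = ((0/(-59/7))²)² = ((0*(-7/59))²)² = (0²)² = 0² = 0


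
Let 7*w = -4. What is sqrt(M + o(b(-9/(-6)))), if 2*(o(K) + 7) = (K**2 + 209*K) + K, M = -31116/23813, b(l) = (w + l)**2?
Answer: sqrt(7197545744897314)/9334696 ≈ 9.0885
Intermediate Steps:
w = -4/7 (w = (1/7)*(-4) = -4/7 ≈ -0.57143)
b(l) = (-4/7 + l)**2
M = -31116/23813 (M = -31116*1/23813 = -31116/23813 ≈ -1.3067)
o(K) = -7 + K**2/2 + 105*K (o(K) = -7 + ((K**2 + 209*K) + K)/2 = -7 + (K**2 + 210*K)/2 = -7 + (K**2/2 + 105*K) = -7 + K**2/2 + 105*K)
sqrt(M + o(b(-9/(-6)))) = sqrt(-31116/23813 + (-7 + ((-4 + 7*(-9/(-6)))**2/49)**2/2 + 105*((-4 + 7*(-9/(-6)))**2/49))) = sqrt(-31116/23813 + (-7 + ((-4 + 7*(-9*(-1/6)))**2/49)**2/2 + 105*((-4 + 7*(-9*(-1/6)))**2/49))) = sqrt(-31116/23813 + (-7 + ((-4 + 7*(3/2))**2/49)**2/2 + 105*((-4 + 7*(3/2))**2/49))) = sqrt(-31116/23813 + (-7 + ((-4 + 21/2)**2/49)**2/2 + 105*((-4 + 21/2)**2/49))) = sqrt(-31116/23813 + (-7 + ((13/2)**2/49)**2/2 + 105*((13/2)**2/49))) = sqrt(-31116/23813 + (-7 + ((1/49)*(169/4))**2/2 + 105*((1/49)*(169/4)))) = sqrt(-31116/23813 + (-7 + (169/196)**2/2 + 105*(169/196))) = sqrt(-31116/23813 + (-7 + (1/2)*(28561/38416) + 2535/28)) = sqrt(-31116/23813 + (-7 + 28561/76832 + 2535/28)) = sqrt(-31116/23813 + 6446777/76832) = sqrt(151126396189/1829600416) = sqrt(7197545744897314)/9334696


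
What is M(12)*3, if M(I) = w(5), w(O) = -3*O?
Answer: -45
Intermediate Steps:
M(I) = -15 (M(I) = -3*5 = -15)
M(12)*3 = -15*3 = -45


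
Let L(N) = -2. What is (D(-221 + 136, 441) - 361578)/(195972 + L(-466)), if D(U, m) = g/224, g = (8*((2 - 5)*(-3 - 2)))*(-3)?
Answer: -10124229/5487160 ≈ -1.8451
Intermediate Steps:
g = -360 (g = (8*(-3*(-5)))*(-3) = (8*15)*(-3) = 120*(-3) = -360)
D(U, m) = -45/28 (D(U, m) = -360/224 = -360*1/224 = -45/28)
(D(-221 + 136, 441) - 361578)/(195972 + L(-466)) = (-45/28 - 361578)/(195972 - 2) = -10124229/28/195970 = -10124229/28*1/195970 = -10124229/5487160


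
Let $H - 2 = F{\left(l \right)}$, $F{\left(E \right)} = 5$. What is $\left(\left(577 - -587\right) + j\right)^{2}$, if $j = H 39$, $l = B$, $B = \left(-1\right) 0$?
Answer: $2064969$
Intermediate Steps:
$B = 0$
$l = 0$
$H = 7$ ($H = 2 + 5 = 7$)
$j = 273$ ($j = 7 \cdot 39 = 273$)
$\left(\left(577 - -587\right) + j\right)^{2} = \left(\left(577 - -587\right) + 273\right)^{2} = \left(\left(577 + 587\right) + 273\right)^{2} = \left(1164 + 273\right)^{2} = 1437^{2} = 2064969$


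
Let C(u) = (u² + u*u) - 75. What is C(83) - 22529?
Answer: -8826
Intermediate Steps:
C(u) = -75 + 2*u² (C(u) = (u² + u²) - 75 = 2*u² - 75 = -75 + 2*u²)
C(83) - 22529 = (-75 + 2*83²) - 22529 = (-75 + 2*6889) - 22529 = (-75 + 13778) - 22529 = 13703 - 22529 = -8826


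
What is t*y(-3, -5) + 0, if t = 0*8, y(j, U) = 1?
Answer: 0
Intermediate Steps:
t = 0
t*y(-3, -5) + 0 = 0*1 + 0 = 0 + 0 = 0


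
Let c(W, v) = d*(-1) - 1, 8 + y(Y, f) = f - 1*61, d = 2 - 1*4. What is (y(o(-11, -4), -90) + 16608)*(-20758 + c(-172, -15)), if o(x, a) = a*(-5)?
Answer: -341431893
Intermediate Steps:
d = -2 (d = 2 - 4 = -2)
o(x, a) = -5*a
y(Y, f) = -69 + f (y(Y, f) = -8 + (f - 1*61) = -8 + (f - 61) = -8 + (-61 + f) = -69 + f)
c(W, v) = 1 (c(W, v) = -2*(-1) - 1 = 2 - 1 = 1)
(y(o(-11, -4), -90) + 16608)*(-20758 + c(-172, -15)) = ((-69 - 90) + 16608)*(-20758 + 1) = (-159 + 16608)*(-20757) = 16449*(-20757) = -341431893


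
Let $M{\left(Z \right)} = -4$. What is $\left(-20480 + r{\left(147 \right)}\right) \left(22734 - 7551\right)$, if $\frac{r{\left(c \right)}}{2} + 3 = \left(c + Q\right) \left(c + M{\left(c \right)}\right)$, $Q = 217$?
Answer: $1269572094$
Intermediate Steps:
$r{\left(c \right)} = -6 + 2 \left(-4 + c\right) \left(217 + c\right)$ ($r{\left(c \right)} = -6 + 2 \left(c + 217\right) \left(c - 4\right) = -6 + 2 \left(217 + c\right) \left(-4 + c\right) = -6 + 2 \left(-4 + c\right) \left(217 + c\right)$)
$\left(-20480 + r{\left(147 \right)}\right) \left(22734 - 7551\right) = \left(-20480 + \left(-1742 + 2 \cdot 147^{2} + 426 \cdot 147\right)\right) \left(22734 - 7551\right) = \left(-20480 + \left(-1742 + 2 \cdot 21609 + 62622\right)\right) 15183 = \left(-20480 + \left(-1742 + 43218 + 62622\right)\right) 15183 = \left(-20480 + 104098\right) 15183 = 83618 \cdot 15183 = 1269572094$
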